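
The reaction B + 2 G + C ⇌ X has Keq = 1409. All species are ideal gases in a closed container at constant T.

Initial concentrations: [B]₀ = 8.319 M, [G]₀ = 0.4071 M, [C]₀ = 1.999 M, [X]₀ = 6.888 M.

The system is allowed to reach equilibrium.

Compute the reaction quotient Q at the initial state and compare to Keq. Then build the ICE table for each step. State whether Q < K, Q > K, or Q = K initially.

Q₀ = 2.499 vs Keq = 1409 ⇒ Q<K, forward
Step 1:
                    B           G           C           X
  I             8.319      0.4071       1.999       6.888
  C           -0.1943     -0.3886     -0.1943      0.1943
  E             8.125     0.01852       1.805       7.082
  solve Keq expr → x = 0.1943; check Q = 1409

Q₀ = 2.499; Q < K (proceeds forward)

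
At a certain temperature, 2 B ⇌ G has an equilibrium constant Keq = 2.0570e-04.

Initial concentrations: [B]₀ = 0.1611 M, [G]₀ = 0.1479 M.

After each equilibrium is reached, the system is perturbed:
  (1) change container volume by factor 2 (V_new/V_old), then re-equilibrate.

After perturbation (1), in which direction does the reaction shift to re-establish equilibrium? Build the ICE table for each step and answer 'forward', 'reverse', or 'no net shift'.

Q₀ = 5.699 vs Keq = 2.0570e-04 ⇒ Q>K, reverse
Step 1:
                   B          G
  Initial     0.1611     0.1479
  Change      0.2957    -0.1479
  Equil       0.4568 4.2925e-05
  solve Keq expr → x = -0.1479; check Q = 2.0570e-04
Then change container volume by factor 2 (V_new/V_old).
Step 2:
                   B          G
  Initial     0.2284 2.1463e-05
  Change  2.1459e-05 -1.0729e-05
  Equil       0.2284 1.0733e-05
  solve Keq expr → x = -1.0729e-05; check Q = 2.0570e-04

Direction: reverse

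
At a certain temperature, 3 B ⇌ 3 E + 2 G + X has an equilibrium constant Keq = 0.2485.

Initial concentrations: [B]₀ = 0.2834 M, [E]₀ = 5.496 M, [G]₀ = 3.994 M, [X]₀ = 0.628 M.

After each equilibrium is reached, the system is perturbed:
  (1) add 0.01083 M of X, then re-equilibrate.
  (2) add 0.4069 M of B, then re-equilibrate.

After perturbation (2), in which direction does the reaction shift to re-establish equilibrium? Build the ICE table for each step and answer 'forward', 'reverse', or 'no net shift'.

Q₀ = 7.3066e+04 vs Keq = 0.2485 ⇒ Q>K, reverse
Step 1:
                  B         E         G         X
  init       0.2834     5.496     3.994     0.628
  Δ           1.864    -1.864    -1.242   -0.6212
  eq          2.147     3.632     2.752  0.006779
  solve Keq expr → x = -0.6212; check Q = 0.2485
Then add 0.01083 M of X.
Step 2:
                  B         E         G         X
  init        2.147     3.632     2.752   0.01761
  Δ         0.03073  -0.03073  -0.02049  -0.01024
  eq          2.178     3.602     2.731  0.007366
  solve Keq expr → x = -0.01024; check Q = 0.2485
Then add 0.4069 M of B.
Step 3:
                  B         E         G         X
  init        2.585     3.602     2.731  0.007366
  Δ        -0.01362   0.01362  0.009078  0.004539
  eq          2.571     3.615      2.74    0.0119
  solve Keq expr → x = 0.004539; check Q = 0.2485

Direction: forward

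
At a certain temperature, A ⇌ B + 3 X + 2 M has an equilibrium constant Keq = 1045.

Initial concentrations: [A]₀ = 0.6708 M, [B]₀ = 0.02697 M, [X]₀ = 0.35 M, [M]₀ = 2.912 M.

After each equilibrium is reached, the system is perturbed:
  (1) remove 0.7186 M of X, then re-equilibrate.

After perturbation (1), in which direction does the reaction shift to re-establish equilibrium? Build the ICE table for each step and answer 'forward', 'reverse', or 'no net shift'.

Q₀ = 0.01462 vs Keq = 1045 ⇒ Q<K, forward
Step 1:
                  A         B         X         M
  I          0.6708   0.02697      0.35     2.912
  C         -0.5818    0.5818     1.745     1.164
  E         0.08902    0.6088     2.095     4.076
  solve Keq expr → x = 0.5818; check Q = 1045
Then remove 0.7186 M of X.
Step 2:
                  A         B         X         M
  I         0.08902    0.6088     1.377     4.076
  C        -0.04993   0.04993    0.1498   0.09985
  E         0.03909    0.6587     1.527     4.175
  solve Keq expr → x = 0.04993; check Q = 1045

Direction: forward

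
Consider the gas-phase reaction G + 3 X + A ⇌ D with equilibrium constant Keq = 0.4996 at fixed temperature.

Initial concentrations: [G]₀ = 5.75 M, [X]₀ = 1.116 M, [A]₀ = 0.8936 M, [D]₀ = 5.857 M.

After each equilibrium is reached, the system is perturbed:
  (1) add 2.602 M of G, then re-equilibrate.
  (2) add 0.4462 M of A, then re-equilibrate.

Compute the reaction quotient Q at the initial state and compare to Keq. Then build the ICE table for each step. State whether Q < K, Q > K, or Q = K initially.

Q₀ = 0.8201 vs Keq = 0.4996 ⇒ Q>K, reverse
Step 1:
                  G         X         A         D
  I            5.75     1.116    0.8936     5.857
  C         0.05539    0.1662   0.05539  -0.05539
  E           5.805     1.282     0.949     5.802
  solve Keq expr → x = -0.05539; check Q = 0.4996
Then add 2.602 M of G.
Step 2:
                  G         X         A         D
  I           8.407     1.282     0.949     5.802
  C        -0.04227   -0.1268  -0.04227   0.04227
  E           8.365     1.155    0.9067     5.844
  solve Keq expr → x = 0.04227; check Q = 0.4996
Then add 0.4462 M of A.
Step 3:
                  G         X         A         D
  I           8.365     1.155     1.353     5.844
  C        -0.04302   -0.1291  -0.04302   0.04302
  E           8.322     1.026      1.31     5.887
  solve Keq expr → x = 0.04302; check Q = 0.4996

Q₀ = 0.8201; Q > K (proceeds reverse)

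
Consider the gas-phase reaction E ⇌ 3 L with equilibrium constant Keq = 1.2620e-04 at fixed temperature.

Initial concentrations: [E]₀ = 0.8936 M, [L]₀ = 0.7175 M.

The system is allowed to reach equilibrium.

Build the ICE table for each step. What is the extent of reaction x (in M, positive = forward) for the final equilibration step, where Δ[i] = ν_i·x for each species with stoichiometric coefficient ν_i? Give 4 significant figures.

Q₀ = 0.4134 vs Keq = 1.2620e-04 ⇒ Q>K, reverse
Step 1:
                    E           L
  Initial      0.8936      0.7175
  Change       0.2218     -0.6655
  Equil         1.115     0.05202
  solve Keq expr → x = -0.2218; check Q = 1.2620e-04

x = -0.2218 M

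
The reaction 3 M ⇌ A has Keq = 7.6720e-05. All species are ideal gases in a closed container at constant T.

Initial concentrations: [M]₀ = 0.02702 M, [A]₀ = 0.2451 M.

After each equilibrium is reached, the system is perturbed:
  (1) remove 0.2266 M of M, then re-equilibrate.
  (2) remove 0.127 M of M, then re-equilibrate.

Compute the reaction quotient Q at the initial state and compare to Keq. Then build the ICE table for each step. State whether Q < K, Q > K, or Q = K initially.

Q₀ = 1.2425e+04 vs Keq = 7.6720e-05 ⇒ Q>K, reverse
Step 1:
                  M         A
  init      0.02702    0.2451
  Δ          0.7352   -0.2451
  eq         0.7622 3.3974e-05
  solve Keq expr → x = -0.2451; check Q = 7.6720e-05
Then remove 0.2266 M of M.
Step 2:
                  M         A
  init       0.5356 3.3974e-05
  Δ       6.6542e-05 -2.2181e-05
  eq         0.5357 1.1793e-05
  solve Keq expr → x = -2.2181e-05; check Q = 7.6720e-05
Then remove 0.127 M of M.
Step 3:
                  M         A
  init       0.4087 1.1793e-05
  Δ       1.9667e-05 -6.5557e-06
  eq         0.4087 5.2376e-06
  solve Keq expr → x = -6.5557e-06; check Q = 7.6720e-05

Q₀ = 1.2425e+04; Q > K (proceeds reverse)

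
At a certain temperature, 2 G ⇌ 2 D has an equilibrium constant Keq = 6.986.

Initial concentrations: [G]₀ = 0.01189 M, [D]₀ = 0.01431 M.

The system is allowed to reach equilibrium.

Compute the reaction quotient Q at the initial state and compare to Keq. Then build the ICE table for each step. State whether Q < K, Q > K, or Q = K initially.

Q₀ = 1.448; Q < K (proceeds forward)

Q₀ = 1.448 vs Keq = 6.986 ⇒ Q<K, forward
Step 1:
                   G          D
  Initial    0.01189    0.01431
  Change   -0.004698   0.004698
  Equil     0.007192    0.01901
  solve Keq expr → x = 0.002349; check Q = 6.986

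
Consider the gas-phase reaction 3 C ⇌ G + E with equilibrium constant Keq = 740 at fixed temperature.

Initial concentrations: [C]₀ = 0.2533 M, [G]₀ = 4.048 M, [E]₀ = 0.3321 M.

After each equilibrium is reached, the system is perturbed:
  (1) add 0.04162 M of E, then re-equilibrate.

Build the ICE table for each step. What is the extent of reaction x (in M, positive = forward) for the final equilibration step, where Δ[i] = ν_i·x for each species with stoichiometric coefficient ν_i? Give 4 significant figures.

Q₀ = 82.72 vs Keq = 740 ⇒ Q<K, forward
Step 1:
                  C         G         E
  Initial    0.2533     4.048    0.3321
  Change    -0.1259   0.04197   0.04197
  Equil      0.1274      4.09    0.3741
  solve Keq expr → x = 0.04197; check Q = 740
Then add 0.04162 M of E.
Step 2:
                  C         G         E
  Initial    0.1274      4.09    0.4157
  Change   0.004389 -0.001463 -0.001463
  Equil      0.1318     4.089    0.4142
  solve Keq expr → x = -0.001463; check Q = 740

x = -0.001463 M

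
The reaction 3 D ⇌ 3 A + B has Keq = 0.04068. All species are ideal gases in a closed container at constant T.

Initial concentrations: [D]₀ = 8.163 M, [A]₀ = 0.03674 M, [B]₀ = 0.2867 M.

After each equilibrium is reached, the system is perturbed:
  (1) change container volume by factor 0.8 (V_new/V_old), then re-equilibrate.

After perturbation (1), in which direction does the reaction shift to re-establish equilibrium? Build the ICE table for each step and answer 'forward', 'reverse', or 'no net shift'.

Direction: reverse

Q₀ = 2.6139e-08 vs Keq = 0.04068 ⇒ Q<K, forward
Step 1:
                  D         A         B
  I           8.163   0.03674    0.2867
  C          -2.073     2.073    0.6911
  E            6.09      2.11    0.9778
  solve Keq expr → x = 0.6911; check Q = 0.04068
Then change container volume by factor 0.8 (V_new/V_old).
Step 2:
                  D         A         B
  I           7.612     2.638     1.222
  C          0.1217   -0.1217  -0.04058
  E           7.734     2.516     1.182
  solve Keq expr → x = -0.04058; check Q = 0.04068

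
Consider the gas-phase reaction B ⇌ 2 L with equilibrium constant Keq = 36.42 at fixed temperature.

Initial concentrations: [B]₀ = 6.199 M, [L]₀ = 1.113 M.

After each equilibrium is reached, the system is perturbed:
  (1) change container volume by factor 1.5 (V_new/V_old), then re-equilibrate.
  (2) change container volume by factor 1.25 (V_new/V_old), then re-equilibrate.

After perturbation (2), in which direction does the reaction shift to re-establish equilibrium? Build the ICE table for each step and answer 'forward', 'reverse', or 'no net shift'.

Q₀ = 0.1998 vs Keq = 36.42 ⇒ Q<K, forward
Step 1:
                  B         L
  I           6.199     1.113
  C          -3.959     7.919
  E            2.24     9.032
  solve Keq expr → x = 3.959; check Q = 36.42
Then change container volume by factor 1.5 (V_new/V_old).
Step 2:
                  B         L
  I           1.493     6.021
  C         -0.2939    0.5878
  E           1.199     6.609
  solve Keq expr → x = 0.2939; check Q = 36.42
Then change container volume by factor 1.25 (V_new/V_old).
Step 3:
                  B         L
  I          0.9594     5.287
  C         -0.1204    0.2408
  E           0.839     5.528
  solve Keq expr → x = 0.1204; check Q = 36.42

Direction: forward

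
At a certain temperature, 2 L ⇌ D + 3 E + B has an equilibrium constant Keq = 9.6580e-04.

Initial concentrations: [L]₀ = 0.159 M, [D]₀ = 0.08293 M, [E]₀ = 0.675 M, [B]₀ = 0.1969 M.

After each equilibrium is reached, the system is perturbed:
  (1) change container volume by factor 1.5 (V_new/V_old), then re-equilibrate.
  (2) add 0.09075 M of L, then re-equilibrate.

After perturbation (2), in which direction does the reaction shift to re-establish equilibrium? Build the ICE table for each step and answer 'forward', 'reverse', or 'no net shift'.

Q₀ = 0.1986 vs Keq = 9.6580e-04 ⇒ Q>K, reverse
Step 1:
                  L         D         E         B
  init        0.159   0.08293     0.675    0.1969
  Δ          0.1494  -0.07472   -0.2242  -0.07472
  eq         0.3084  0.008207    0.4508    0.1222
  solve Keq expr → x = -0.07472; check Q = 9.6580e-04
Then change container volume by factor 1.5 (V_new/V_old).
Step 2:
                  L         D         E         B
  init       0.2056  0.005472    0.3006   0.08145
  Δ        -0.01352  0.006762   0.02029  0.006762
  eq         0.1921   0.01223    0.3208   0.08821
  solve Keq expr → x = 0.006762; check Q = 9.6580e-04
Then add 0.09075 M of L.
Step 3:
                  L         D         E         B
  init       0.2829   0.01223    0.3208   0.08821
  Δ         -0.0131  0.006552   0.01966  0.006552
  eq         0.2698   0.01879    0.3405   0.09477
  solve Keq expr → x = 0.006552; check Q = 9.6580e-04

Direction: forward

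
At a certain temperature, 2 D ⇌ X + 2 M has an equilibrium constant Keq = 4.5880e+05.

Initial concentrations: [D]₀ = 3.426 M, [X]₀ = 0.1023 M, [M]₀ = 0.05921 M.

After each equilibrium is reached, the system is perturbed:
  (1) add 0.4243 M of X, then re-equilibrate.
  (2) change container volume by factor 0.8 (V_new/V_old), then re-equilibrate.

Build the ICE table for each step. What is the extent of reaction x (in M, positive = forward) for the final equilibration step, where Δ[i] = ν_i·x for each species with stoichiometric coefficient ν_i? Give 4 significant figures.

x = -5.6438e-04 M

Q₀ = 3.0556e-05 vs Keq = 4.5880e+05 ⇒ Q<K, forward
Step 1:
                   D          X          M
  Initial      3.426     0.1023    0.05921
  Change      -3.419       1.71      3.419
  Equil     0.006912      1.812      3.478
  solve Keq expr → x = 1.71; check Q = 4.5880e+05
Then add 0.4243 M of X.
Step 2:
                   D          X          M
  Initial   0.006912      2.236      3.478
  Change  7.6447e-04 -3.8224e-04 -7.6447e-04
  Equil     0.007677      2.236      3.478
  solve Keq expr → x = -3.8224e-04; check Q = 4.5880e+05
Then change container volume by factor 0.8 (V_new/V_old).
Step 3:
                   D          X          M
  Initial   0.009596      2.795      4.347
  Change    0.001129 -5.6438e-04  -0.001129
  Equil      0.01072      2.794      4.346
  solve Keq expr → x = -5.6438e-04; check Q = 4.5880e+05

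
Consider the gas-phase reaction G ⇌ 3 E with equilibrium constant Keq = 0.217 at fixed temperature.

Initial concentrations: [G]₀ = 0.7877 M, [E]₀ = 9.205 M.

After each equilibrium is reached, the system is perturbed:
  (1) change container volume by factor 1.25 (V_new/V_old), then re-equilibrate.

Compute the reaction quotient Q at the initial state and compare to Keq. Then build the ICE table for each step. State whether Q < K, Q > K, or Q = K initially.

Q₀ = 990.2; Q > K (proceeds reverse)

Q₀ = 990.2 vs Keq = 0.217 ⇒ Q>K, reverse
Step 1:
                   G          E
  Initial     0.7877      9.205
  Change       2.763     -8.288
  Equil         3.55     0.9167
  solve Keq expr → x = -2.763; check Q = 0.217
Then change container volume by factor 1.25 (V_new/V_old).
Step 2:
                   G          E
  Initial       2.84     0.7334
  Change    -0.03794     0.1138
  Equil        2.802     0.8472
  solve Keq expr → x = 0.03794; check Q = 0.217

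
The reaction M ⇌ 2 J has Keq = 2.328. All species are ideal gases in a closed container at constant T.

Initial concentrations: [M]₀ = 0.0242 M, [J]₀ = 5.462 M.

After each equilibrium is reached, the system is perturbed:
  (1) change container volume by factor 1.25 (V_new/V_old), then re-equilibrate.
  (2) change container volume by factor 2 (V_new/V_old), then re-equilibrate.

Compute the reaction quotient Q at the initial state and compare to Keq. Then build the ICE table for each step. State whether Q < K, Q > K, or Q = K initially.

Q₀ = 1233; Q > K (proceeds reverse)

Q₀ = 1233 vs Keq = 2.328 ⇒ Q>K, reverse
Step 1:
                  M         J
  I          0.0242     5.462
  C           1.723    -3.445
  E           1.747     2.017
  solve Keq expr → x = -1.723; check Q = 2.328
Then change container volume by factor 1.25 (V_new/V_old).
Step 2:
                  M         J
  I           1.398     1.613
  C        -0.07175    0.1435
  E           1.326     1.757
  solve Keq expr → x = 0.07175; check Q = 2.328
Then change container volume by factor 2 (V_new/V_old).
Step 3:
                  M         J
  I          0.6629    0.8784
  C         -0.1219    0.2438
  E           0.541     1.122
  solve Keq expr → x = 0.1219; check Q = 2.328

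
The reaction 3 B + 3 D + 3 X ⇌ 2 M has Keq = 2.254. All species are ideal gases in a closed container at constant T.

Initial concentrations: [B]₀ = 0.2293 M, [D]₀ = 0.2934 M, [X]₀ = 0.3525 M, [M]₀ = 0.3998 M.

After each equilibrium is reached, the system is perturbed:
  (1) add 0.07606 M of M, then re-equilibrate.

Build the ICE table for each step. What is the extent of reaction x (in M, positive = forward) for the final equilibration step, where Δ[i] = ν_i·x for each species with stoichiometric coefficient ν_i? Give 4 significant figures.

Q₀ = 1.1984e+04 vs Keq = 2.254 ⇒ Q>K, reverse
Step 1:
                  B         D         X         M
  init       0.2293    0.2934    0.3525    0.3998
  Δ          0.3328    0.3328    0.3328   -0.2219
  eq         0.5621    0.6262    0.6853    0.1779
  solve Keq expr → x = -0.1109; check Q = 2.254
Then add 0.07606 M of M.
Step 2:
                  B         D         X         M
  init       0.5621    0.6262    0.6853     0.254
  Δ          0.0363    0.0363    0.0363   -0.0242
  eq         0.5984    0.6625    0.7216    0.2298
  solve Keq expr → x = -0.0121; check Q = 2.254

x = -0.0121 M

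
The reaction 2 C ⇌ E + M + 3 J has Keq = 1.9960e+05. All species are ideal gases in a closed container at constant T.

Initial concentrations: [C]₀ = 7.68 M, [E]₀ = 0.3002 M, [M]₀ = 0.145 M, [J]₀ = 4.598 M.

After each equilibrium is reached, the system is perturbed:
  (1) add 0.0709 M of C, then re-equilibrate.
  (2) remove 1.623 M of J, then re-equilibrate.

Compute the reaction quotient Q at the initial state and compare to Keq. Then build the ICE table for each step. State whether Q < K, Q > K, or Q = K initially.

Q₀ = 0.07174 vs Keq = 1.9960e+05 ⇒ Q<K, forward
Step 1:
                    C           E           M           J
  Initial        7.68      0.3002       0.145       4.598
  Change       -7.168       3.584       3.584       10.75
  Equil        0.5123       3.884       3.729       15.35
  solve Keq expr → x = 3.584; check Q = 1.9960e+05
Then add 0.0709 M of C.
Step 2:
                    C           E           M           J
  Initial      0.5832       3.884       3.729       15.35
  Change     -0.06202     0.03101     0.03101     0.09303
  Equil        0.5211       3.915        3.76       15.44
  solve Keq expr → x = 0.03101; check Q = 1.9960e+05
Then remove 1.623 M of J.
Step 3:
                    C           E           M           J
  Initial      0.5211       3.915        3.76       13.82
  Change     -0.07075     0.03538     0.03538      0.1061
  Equil        0.4504        3.95       3.795       13.93
  solve Keq expr → x = 0.03538; check Q = 1.9960e+05

Q₀ = 0.07174; Q < K (proceeds forward)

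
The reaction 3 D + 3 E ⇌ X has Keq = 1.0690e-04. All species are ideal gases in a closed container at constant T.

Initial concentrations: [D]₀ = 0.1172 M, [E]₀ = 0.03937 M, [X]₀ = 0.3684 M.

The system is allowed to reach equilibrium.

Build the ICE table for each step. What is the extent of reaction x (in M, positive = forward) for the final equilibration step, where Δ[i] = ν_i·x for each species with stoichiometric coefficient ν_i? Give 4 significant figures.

x = -0.3681 M

Q₀ = 3.7501e+06 vs Keq = 1.0690e-04 ⇒ Q>K, reverse
Step 1:
                    D           E           X
  Initial      0.1172     0.03937      0.3684
  Change        1.104       1.104     -0.3681
  Equil         1.222       1.144  2.9149e-04
  solve Keq expr → x = -0.3681; check Q = 1.0690e-04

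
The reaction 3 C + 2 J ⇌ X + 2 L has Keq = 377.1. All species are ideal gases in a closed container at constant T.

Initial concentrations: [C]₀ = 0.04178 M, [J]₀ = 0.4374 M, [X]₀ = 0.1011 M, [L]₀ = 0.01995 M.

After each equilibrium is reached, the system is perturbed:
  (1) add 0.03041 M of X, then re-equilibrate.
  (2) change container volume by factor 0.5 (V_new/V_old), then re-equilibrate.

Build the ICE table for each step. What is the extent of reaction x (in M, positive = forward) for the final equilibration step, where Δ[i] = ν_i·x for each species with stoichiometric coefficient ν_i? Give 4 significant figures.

x = 0.003195 M

Q₀ = 2.884 vs Keq = 377.1 ⇒ Q<K, forward
Step 1:
                   C          J          X          L
  init       0.04178     0.4374     0.1011    0.01995
  Δ         -0.02819   -0.01879   0.009397    0.01879
  eq         0.01359     0.4186     0.1105    0.03874
  solve Keq expr → x = 0.009397; check Q = 377.1
Then add 0.03041 M of X.
Step 2:
                   C          J          X          L
  init       0.01359     0.4186     0.1409    0.03874
  Δ       9.5879e-04 6.3919e-04 -3.1960e-04 -6.3919e-04
  eq         0.01455     0.4192     0.1406     0.0381
  solve Keq expr → x = -3.1960e-04; check Q = 377.1
Then change container volume by factor 0.5 (V_new/V_old).
Step 3:
                   C          J          X          L
  init        0.0291     0.8385     0.2812    0.07621
  Δ        -0.009584   -0.00639   0.003195    0.00639
  eq         0.01951     0.8321     0.2844     0.0826
  solve Keq expr → x = 0.003195; check Q = 377.1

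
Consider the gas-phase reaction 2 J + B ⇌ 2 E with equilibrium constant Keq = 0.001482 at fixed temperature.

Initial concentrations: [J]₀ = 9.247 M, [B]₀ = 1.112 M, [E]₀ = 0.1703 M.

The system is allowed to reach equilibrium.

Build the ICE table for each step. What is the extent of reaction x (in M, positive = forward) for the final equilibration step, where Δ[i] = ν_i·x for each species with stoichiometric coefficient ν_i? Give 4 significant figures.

x = 0.09114 M

Q₀ = 3.0502e-04 vs Keq = 0.001482 ⇒ Q<K, forward
Step 1:
                    J           B           E
  Initial       9.247       1.112      0.1703
  Change      -0.1823    -0.09114      0.1823
  Equil         9.065       1.021      0.3526
  solve Keq expr → x = 0.09114; check Q = 0.001482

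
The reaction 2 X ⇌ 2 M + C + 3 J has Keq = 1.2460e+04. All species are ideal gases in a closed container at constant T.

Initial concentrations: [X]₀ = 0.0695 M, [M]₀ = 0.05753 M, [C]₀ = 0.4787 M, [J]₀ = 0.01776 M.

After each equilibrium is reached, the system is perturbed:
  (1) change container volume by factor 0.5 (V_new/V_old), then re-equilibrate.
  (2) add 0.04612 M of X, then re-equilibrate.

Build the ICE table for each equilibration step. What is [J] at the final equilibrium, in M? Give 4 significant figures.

[J]_eq = 0.3125 M

Q₀ = 1.8374e-06 vs Keq = 1.2460e+04 ⇒ Q<K, forward
Step 1:
                  X         M         C         J
  Initial    0.0695   0.05753    0.4787   0.01776
  Change   -0.06947   0.06947   0.03473    0.1042
  Equil   3.4720e-05     0.127    0.5134     0.122
  solve Keq expr → x = 0.03473; check Q = 1.2460e+04
Then change container volume by factor 0.5 (V_new/V_old).
Step 2:
                  X         M         C         J
  Initial 6.9441e-05     0.254     1.027    0.2439
  Change  2.0755e-04 -2.0755e-04 -1.0378e-04 -3.1133e-04
  Equil   2.7699e-04    0.2538     1.027    0.2436
  solve Keq expr → x = -1.0378e-04; check Q = 1.2460e+04
Then add 0.04612 M of X.
Step 3:
                  X         M         C         J
  Initial    0.0464    0.2538     1.027    0.2436
  Change   -0.04592   0.04592   0.02296   0.06887
  Equil   4.8050e-04    0.2997      1.05    0.3125
  solve Keq expr → x = 0.02296; check Q = 1.2460e+04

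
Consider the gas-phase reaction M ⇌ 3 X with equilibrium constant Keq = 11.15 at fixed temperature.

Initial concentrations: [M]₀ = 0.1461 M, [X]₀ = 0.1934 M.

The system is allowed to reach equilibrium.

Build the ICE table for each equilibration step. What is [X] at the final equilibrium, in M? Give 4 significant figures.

[X]_eq = 0.5794 M

Q₀ = 0.04951 vs Keq = 11.15 ⇒ Q<K, forward
Step 1:
                    M           X
  I            0.1461      0.1934
  C           -0.1287       0.386
  E           0.01744      0.5794
  solve Keq expr → x = 0.1287; check Q = 11.15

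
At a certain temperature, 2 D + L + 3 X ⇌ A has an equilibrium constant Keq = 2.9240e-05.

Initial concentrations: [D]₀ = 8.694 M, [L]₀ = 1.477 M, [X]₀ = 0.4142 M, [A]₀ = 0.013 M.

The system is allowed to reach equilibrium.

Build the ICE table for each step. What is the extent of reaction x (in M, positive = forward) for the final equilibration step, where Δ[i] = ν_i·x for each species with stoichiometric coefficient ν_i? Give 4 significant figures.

Q₀ = 0.001639 vs Keq = 2.9240e-05 ⇒ Q>K, reverse
Step 1:
                    D           L           X           A
  init          8.694       1.477      0.4142       0.013
  Δ           0.02539     0.01269     0.03808    -0.01269
  eq            8.719        1.49      0.4523  3.0639e-04
  solve Keq expr → x = -0.01269; check Q = 2.9240e-05

x = -0.01269 M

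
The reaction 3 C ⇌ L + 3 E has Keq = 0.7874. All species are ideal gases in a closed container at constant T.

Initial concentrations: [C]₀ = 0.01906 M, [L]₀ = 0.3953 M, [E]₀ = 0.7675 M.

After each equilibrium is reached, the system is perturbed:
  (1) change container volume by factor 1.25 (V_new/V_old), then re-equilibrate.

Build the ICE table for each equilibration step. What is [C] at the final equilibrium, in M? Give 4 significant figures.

Q₀ = 2.5810e+04 vs Keq = 0.7874 ⇒ Q>K, reverse
Step 1:
                  C         L         E
  init      0.01906    0.3953    0.7675
  Δ          0.3098   -0.1033   -0.3098
  eq         0.3289     0.292    0.4577
  solve Keq expr → x = -0.1033; check Q = 0.7874
Then change container volume by factor 1.25 (V_new/V_old).
Step 2:
                  C         L         E
  init       0.2631    0.2336    0.3662
  Δ        -0.01056   0.00352   0.01056
  eq         0.2525    0.2371    0.3767
  solve Keq expr → x = 0.00352; check Q = 0.7874

[C]_eq = 0.2525 M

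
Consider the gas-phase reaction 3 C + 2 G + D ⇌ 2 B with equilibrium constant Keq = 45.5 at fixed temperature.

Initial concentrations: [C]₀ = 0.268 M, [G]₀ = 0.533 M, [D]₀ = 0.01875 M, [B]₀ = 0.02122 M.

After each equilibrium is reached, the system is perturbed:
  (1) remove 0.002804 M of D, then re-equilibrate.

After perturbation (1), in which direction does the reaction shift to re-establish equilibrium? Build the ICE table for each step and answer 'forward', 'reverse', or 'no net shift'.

Q₀ = 4.392 vs Keq = 45.5 ⇒ Q<K, forward
Step 1:
                  C         G         D         B
  I           0.268     0.533   0.01875   0.02122
  C        -0.02782  -0.01855 -0.009273   0.01855
  E          0.2402    0.5145  0.009477   0.03977
  solve Keq expr → x = 0.009273; check Q = 45.5
Then remove 0.002804 M of D.
Step 2:
                  C         G         D         B
  I          0.2402    0.5145  0.006673   0.03977
  C        0.003675   0.00245  0.001225  -0.00245
  E          0.2439    0.5169  0.007898   0.03732
  solve Keq expr → x = -0.001225; check Q = 45.5

Direction: reverse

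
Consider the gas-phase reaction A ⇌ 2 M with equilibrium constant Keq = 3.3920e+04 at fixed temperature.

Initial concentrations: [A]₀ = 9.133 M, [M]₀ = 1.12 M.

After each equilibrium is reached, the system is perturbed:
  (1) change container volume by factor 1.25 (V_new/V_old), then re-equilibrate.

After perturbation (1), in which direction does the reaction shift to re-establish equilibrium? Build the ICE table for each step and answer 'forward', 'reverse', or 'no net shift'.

Direction: forward

Q₀ = 0.1373 vs Keq = 3.3920e+04 ⇒ Q<K, forward
Step 1:
                    A           M
  Initial       9.133        1.12
  Change       -9.122       18.24
  Equil       0.01105       19.36
  solve Keq expr → x = 9.122; check Q = 3.3920e+04
Then change container volume by factor 1.25 (V_new/V_old).
Step 2:
                    A           M
  Initial    0.008843       15.49
  Change    -0.001765    0.003531
  Equil      0.007078       15.49
  solve Keq expr → x = 0.001765; check Q = 3.3920e+04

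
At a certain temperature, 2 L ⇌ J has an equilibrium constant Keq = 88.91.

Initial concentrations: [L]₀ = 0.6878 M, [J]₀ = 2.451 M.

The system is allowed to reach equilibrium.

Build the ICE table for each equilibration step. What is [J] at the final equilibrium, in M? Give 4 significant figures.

[J]_eq = 2.708 M

Q₀ = 5.181 vs Keq = 88.91 ⇒ Q<K, forward
Step 1:
                  L         J
  init       0.6878     2.451
  Δ         -0.5133    0.2566
  eq         0.1745     2.708
  solve Keq expr → x = 0.2566; check Q = 88.91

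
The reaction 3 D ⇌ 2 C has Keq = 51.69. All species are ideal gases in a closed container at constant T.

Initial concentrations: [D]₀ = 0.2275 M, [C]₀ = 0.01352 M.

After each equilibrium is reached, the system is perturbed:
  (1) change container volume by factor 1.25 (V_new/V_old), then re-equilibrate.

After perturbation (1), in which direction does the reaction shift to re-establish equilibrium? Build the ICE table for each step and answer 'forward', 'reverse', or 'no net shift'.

Direction: reverse

Q₀ = 0.01552 vs Keq = 51.69 ⇒ Q<K, forward
Step 1:
                  D         C
  I          0.2275   0.01352
  C         -0.1617    0.1078
  E         0.06579    0.1213
  solve Keq expr → x = 0.0539; check Q = 51.69
Then change container volume by factor 1.25 (V_new/V_old).
Step 2:
                  D         C
  I         0.05263   0.09706
  C        0.003224 -0.002149
  E         0.05586   0.09491
  solve Keq expr → x = -0.001075; check Q = 51.69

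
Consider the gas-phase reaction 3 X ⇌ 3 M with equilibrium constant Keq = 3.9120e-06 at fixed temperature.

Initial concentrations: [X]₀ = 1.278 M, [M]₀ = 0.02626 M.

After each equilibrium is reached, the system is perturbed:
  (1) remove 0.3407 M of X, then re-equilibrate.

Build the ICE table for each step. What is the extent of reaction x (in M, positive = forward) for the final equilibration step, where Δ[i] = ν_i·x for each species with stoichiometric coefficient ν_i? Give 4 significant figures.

x = -0.001762 M

Q₀ = 8.6754e-06 vs Keq = 3.9120e-06 ⇒ Q>K, reverse
Step 1:
                  X         M
  init        1.278   0.02626
  Δ        0.006028 -0.006028
  eq          1.284   0.02023
  solve Keq expr → x = -0.002009; check Q = 3.9120e-06
Then remove 0.3407 M of X.
Step 2:
                  X         M
  init       0.9433   0.02023
  Δ        0.005285 -0.005285
  eq         0.9486   0.01495
  solve Keq expr → x = -0.001762; check Q = 3.9120e-06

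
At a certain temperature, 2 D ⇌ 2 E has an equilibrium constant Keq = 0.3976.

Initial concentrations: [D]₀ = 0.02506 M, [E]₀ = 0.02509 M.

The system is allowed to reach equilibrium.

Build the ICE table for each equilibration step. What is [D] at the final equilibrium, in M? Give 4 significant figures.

Q₀ = 1.002 vs Keq = 0.3976 ⇒ Q>K, reverse
Step 1:
                    D           E
  Initial     0.02506     0.02509
  Change     0.005696   -0.005696
  Equil       0.03076     0.01939
  solve Keq expr → x = -0.002848; check Q = 0.3976

[D]_eq = 0.03076 M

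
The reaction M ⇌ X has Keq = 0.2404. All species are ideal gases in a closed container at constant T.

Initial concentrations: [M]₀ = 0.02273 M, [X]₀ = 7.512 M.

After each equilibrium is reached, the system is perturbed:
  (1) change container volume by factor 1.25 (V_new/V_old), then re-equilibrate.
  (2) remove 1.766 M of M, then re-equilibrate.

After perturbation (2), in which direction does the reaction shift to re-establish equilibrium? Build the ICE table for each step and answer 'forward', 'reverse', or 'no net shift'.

Direction: reverse

Q₀ = 330.5 vs Keq = 0.2404 ⇒ Q>K, reverse
Step 1:
                   M          X
  init       0.02273      7.512
  Δ            6.052     -6.052
  eq           6.074       1.46
  solve Keq expr → x = -6.052; check Q = 0.2404
Then change container volume by factor 1.25 (V_new/V_old).
Step 2:
                   M          X
  init          4.86      1.168
  Δ                0          0
  eq            4.86      1.168
  solve Keq expr → x = 0; check Q = 0.2404
Then remove 1.766 M of M.
Step 3:
                   M          X
  init         3.094      1.168
  Δ           0.3423    -0.3423
  eq           3.436      0.826
  solve Keq expr → x = -0.3423; check Q = 0.2404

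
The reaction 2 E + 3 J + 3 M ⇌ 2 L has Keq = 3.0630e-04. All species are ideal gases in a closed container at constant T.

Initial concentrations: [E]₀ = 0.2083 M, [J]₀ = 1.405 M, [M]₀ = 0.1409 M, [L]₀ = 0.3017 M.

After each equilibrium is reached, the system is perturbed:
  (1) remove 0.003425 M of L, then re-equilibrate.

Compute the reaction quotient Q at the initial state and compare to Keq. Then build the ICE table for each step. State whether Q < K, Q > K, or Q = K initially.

Q₀ = 270.4 vs Keq = 3.0630e-04 ⇒ Q>K, reverse
Step 1:
                    E           J           M           L
  init         0.2083       1.405      0.1409      0.3017
  Δ             0.292      0.4381      0.4381      -0.292
  eq           0.5003       1.843       0.579    0.009653
  solve Keq expr → x = -0.146; check Q = 3.0630e-04
Then remove 0.003425 M of L.
Step 2:
                    E           J           M           L
  init         0.5003       1.843       0.579    0.006228
  Δ         -0.003207    -0.00481    -0.00481    0.003207
  eq           0.4971       1.838      0.5742    0.009434
  solve Keq expr → x = 0.001603; check Q = 3.0630e-04

Q₀ = 270.4; Q > K (proceeds reverse)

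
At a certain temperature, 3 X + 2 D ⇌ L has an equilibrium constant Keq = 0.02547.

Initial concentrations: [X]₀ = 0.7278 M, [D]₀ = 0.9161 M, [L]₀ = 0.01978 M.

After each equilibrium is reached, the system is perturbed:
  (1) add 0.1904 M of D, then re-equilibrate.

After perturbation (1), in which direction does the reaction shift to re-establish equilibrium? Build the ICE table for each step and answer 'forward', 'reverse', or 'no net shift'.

Q₀ = 0.06114 vs Keq = 0.02547 ⇒ Q>K, reverse
Step 1:
                    X           D           L
  Initial      0.7278      0.9161     0.01978
  Change      0.03017     0.02012    -0.01006
  Equil         0.758      0.9362    0.009722
  solve Keq expr → x = -0.01006; check Q = 0.02547
Then add 0.1904 M of D.
Step 2:
                    X           D           L
  Initial       0.758       1.127    0.009722
  Change     -0.01078   -0.007186    0.003593
  Equil        0.7472       1.119     0.01331
  solve Keq expr → x = 0.003593; check Q = 0.02547

Direction: forward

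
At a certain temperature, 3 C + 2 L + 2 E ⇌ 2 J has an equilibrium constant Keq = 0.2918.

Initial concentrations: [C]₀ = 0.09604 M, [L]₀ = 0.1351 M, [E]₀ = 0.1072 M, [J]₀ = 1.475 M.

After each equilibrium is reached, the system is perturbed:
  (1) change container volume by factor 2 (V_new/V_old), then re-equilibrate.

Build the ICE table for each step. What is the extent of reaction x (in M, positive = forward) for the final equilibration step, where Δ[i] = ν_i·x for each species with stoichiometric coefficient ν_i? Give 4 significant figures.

Q₀ = 1.1709e+07 vs Keq = 0.2918 ⇒ Q>K, reverse
Step 1:
                   C          L          E          J
  init       0.09604     0.1351     0.1072      1.475
  Δ              1.2     0.7997     0.7997    -0.7997
  eq           1.296     0.9348     0.9069     0.6753
  solve Keq expr → x = -0.3998; check Q = 0.2918
Then change container volume by factor 2 (V_new/V_old).
Step 2:
                   C          L          E          J
  init        0.6478     0.4674     0.4534     0.3377
  Δ           0.2428     0.1619     0.1619    -0.1619
  eq          0.8906     0.6293     0.6153     0.1758
  solve Keq expr → x = -0.08093; check Q = 0.2918

x = -0.08093 M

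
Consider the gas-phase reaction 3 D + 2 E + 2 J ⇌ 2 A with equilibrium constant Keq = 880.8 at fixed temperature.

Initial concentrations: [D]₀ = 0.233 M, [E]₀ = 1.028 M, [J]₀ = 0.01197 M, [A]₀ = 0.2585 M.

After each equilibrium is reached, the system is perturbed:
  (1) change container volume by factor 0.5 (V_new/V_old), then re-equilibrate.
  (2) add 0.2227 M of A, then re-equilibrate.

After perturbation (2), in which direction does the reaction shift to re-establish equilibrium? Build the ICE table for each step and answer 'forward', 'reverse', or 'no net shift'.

Direction: reverse

Q₀ = 3.4888e+04 vs Keq = 880.8 ⇒ Q>K, reverse
Step 1:
                    D           E           J           A
  I             0.233       1.028     0.01197      0.2585
  C           0.05201     0.03467     0.03467    -0.03467
  E             0.285       1.063     0.04664      0.2238
  solve Keq expr → x = -0.01734; check Q = 880.8
Then change container volume by factor 0.5 (V_new/V_old).
Step 2:
                    D           E           J           A
  I              0.57       2.125     0.09329      0.4477
  C           -0.1006    -0.06708    -0.06708     0.06708
  E            0.4694       2.058      0.0262      0.5147
  solve Keq expr → x = 0.03354; check Q = 880.8
Then add 0.2227 M of A.
Step 3:
                    D           E           J           A
  I            0.4694       2.058      0.0262      0.7374
  C           0.01372    0.009146    0.009146   -0.009146
  E            0.4831       2.067     0.03535      0.7283
  solve Keq expr → x = -0.004573; check Q = 880.8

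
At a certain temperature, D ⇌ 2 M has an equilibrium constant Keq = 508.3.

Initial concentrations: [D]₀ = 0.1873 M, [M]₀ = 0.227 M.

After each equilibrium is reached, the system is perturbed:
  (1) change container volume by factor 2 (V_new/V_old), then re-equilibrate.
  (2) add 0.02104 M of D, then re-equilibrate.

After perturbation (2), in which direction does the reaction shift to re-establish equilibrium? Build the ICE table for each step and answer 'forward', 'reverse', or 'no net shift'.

Q₀ = 0.2751 vs Keq = 508.3 ⇒ Q<K, forward
Step 1:
                    D           M
  Initial      0.1873       0.227
  Change      -0.1866      0.3732
  Equil    7.0867e-04      0.6002
  solve Keq expr → x = 0.1866; check Q = 508.3
Then change container volume by factor 2 (V_new/V_old).
Step 2:
                    D           M
  Initial  3.5434e-04      0.3001
  Change  -1.7675e-04  3.5350e-04
  Equil    1.7759e-04      0.3004
  solve Keq expr → x = 1.7675e-04; check Q = 508.3
Then add 0.02104 M of D.
Step 3:
                    D           M
  Initial     0.02122      0.3004
  Change     -0.02099     0.04197
  Equil    2.3067e-04      0.3424
  solve Keq expr → x = 0.02099; check Q = 508.3

Direction: forward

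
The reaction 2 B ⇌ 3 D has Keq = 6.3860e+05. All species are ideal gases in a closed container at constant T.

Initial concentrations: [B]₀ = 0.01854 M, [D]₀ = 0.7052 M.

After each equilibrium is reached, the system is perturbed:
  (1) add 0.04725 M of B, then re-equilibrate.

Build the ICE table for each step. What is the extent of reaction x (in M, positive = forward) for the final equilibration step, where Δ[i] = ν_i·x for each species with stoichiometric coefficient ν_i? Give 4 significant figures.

Q₀ = 1020 vs Keq = 6.3860e+05 ⇒ Q<K, forward
Step 1:
                   B          D
  I          0.01854     0.7052
  C         -0.01776    0.02663
  E       7.8344e-04     0.7318
  solve Keq expr → x = 0.008878; check Q = 6.3860e+05
Then add 0.04725 M of B.
Step 2:
                   B          D
  I          0.04803     0.7318
  C         -0.04713     0.0707
  E       8.9967e-04     0.8025
  solve Keq expr → x = 0.02357; check Q = 6.3860e+05

x = 0.02357 M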